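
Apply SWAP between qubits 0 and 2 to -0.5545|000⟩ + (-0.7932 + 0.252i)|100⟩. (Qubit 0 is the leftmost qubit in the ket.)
-0.5545|000⟩ + (-0.7932 + 0.252i)|001⟩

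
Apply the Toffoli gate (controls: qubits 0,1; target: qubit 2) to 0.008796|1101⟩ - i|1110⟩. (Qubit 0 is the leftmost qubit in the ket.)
-i|1100⟩ + 0.008796|1111⟩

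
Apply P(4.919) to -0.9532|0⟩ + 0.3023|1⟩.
-0.9532|0⟩ + (0.06202 - 0.2959i)|1⟩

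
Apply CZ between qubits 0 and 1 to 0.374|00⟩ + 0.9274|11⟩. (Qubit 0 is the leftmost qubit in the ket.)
0.374|00⟩ - 0.9274|11⟩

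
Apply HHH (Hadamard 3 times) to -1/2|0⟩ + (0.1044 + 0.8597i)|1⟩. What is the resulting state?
(-0.2797 + 0.6079i)|0⟩ + (-0.4274 - 0.6079i)|1⟩

H² = I, so H^3 = H: a single Hadamard. With (a, b) = (-1/2, (0.1044 + 0.8597i)), H gives ((a + b)/√2, (a − b)/√2) = ((-0.2797 + 0.6079i), (-0.4274 - 0.6079i)).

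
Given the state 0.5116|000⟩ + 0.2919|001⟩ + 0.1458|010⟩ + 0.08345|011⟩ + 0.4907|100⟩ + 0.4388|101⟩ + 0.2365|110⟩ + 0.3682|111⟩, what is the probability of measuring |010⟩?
0.02126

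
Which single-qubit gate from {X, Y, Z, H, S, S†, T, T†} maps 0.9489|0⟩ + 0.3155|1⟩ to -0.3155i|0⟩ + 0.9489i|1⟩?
Y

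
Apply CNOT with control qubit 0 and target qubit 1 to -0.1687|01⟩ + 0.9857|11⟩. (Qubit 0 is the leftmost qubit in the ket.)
-0.1687|01⟩ + 0.9857|10⟩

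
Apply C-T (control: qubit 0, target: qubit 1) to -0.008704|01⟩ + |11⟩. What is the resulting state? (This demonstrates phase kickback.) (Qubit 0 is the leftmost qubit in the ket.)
-0.008704|01⟩ + (1/√2 + (1/√2)i)|11⟩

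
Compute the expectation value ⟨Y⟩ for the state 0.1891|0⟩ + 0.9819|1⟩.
0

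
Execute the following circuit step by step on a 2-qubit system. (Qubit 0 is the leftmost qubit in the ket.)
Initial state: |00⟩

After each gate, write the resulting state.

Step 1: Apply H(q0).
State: 1/√2|00⟩ + 1/√2|10⟩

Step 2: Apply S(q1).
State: 1/√2|00⟩ + 1/√2|10⟩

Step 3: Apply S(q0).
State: 1/√2|00⟩ + (1/√2)i|10⟩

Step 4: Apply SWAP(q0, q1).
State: 1/√2|00⟩ + (1/√2)i|01⟩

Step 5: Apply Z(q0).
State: 1/√2|00⟩ + (1/√2)i|01⟩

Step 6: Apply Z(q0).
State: 1/√2|00⟩ + (1/√2)i|01⟩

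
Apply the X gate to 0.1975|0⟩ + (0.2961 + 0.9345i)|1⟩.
(0.2961 + 0.9345i)|0⟩ + 0.1975|1⟩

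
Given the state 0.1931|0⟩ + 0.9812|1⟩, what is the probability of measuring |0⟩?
0.03729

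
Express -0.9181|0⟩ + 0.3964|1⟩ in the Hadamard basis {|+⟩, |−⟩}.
-0.3689|+⟩ - 0.9295|−⟩

With |ψ⟩ = α|0⟩ + β|1⟩, the Hadamard-basis coefficients are ⟨+|ψ⟩ = (α + β)/√2 and ⟨−|ψ⟩ = (α − β)/√2.
Here α = -0.9181, β = 0.3964: (α + β)/√2 = -0.3689, (α − β)/√2 = -0.9295.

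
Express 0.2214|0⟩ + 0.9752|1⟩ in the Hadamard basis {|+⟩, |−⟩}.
0.8461|+⟩ - 0.533|−⟩

With |ψ⟩ = α|0⟩ + β|1⟩, the Hadamard-basis coefficients are ⟨+|ψ⟩ = (α + β)/√2 and ⟨−|ψ⟩ = (α − β)/√2.
Here α = 0.2214, β = 0.9752: (α + β)/√2 = 0.8461, (α − β)/√2 = -0.533.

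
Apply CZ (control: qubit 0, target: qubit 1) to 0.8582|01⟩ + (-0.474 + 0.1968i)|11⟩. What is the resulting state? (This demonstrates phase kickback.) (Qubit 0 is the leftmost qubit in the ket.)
0.8582|01⟩ + (0.474 - 0.1968i)|11⟩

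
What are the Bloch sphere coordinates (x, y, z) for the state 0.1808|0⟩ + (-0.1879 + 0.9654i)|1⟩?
(-0.06794, 0.3491, -0.9346)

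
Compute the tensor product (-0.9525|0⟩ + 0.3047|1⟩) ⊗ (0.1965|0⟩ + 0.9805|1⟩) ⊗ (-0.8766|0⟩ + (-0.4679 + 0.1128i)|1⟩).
0.1641|000⟩ + (0.08758 - 0.02111i)|001⟩ + 0.8187|010⟩ + (0.437 - 0.1053i)|011⟩ - 0.05249|100⟩ + (-0.02801 + 0.006754i)|101⟩ - 0.2619|110⟩ + (-0.1398 + 0.0337i)|111⟩

amp(|b₁b₂…⟩) = product of the factor amplitudes for bits b₁, b₂, …; only kets whose every factor amplitude is nonzero survive.
|000⟩: (-0.9525)(0.1965)(-0.8766) = 0.1641
|001⟩: (-0.9525)(0.1965)(-0.4679 + 0.1128i) = (0.08758 - 0.02111i)
|010⟩: (-0.9525)(0.9805)(-0.8766) = 0.8187
|011⟩: (-0.9525)(0.9805)(-0.4679 + 0.1128i) = (0.437 - 0.1053i)
|100⟩: (0.3047)(0.1965)(-0.8766) = -0.05249
|101⟩: (0.3047)(0.1965)(-0.4679 + 0.1128i) = (-0.02801 + 0.006754i)
|110⟩: (0.3047)(0.9805)(-0.8766) = -0.2619
|111⟩: (0.3047)(0.9805)(-0.4679 + 0.1128i) = (-0.1398 + 0.0337i)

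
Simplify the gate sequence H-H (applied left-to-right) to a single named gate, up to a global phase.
I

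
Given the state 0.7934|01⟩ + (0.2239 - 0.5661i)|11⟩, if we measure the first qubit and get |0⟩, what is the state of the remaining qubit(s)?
|1⟩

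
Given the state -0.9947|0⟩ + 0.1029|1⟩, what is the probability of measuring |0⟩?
0.9894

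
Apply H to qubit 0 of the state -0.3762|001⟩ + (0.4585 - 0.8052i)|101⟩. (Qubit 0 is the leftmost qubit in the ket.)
(0.05819 - 0.5694i)|001⟩ + (-0.5902 + 0.5694i)|101⟩

H on qubit 0 mixes each pair of kets that differ only in qubit 0: amplitudes (a, b) of (|…0…⟩, |…1…⟩) become ((a + b)/√2, (a − b)/√2). Kets absent from the input have amplitude 0.
(|001⟩, |101⟩): (a, b) = (-0.3762, (0.4585 - 0.8052i)) → ((0.05819 - 0.5694i), (-0.5902 + 0.5694i))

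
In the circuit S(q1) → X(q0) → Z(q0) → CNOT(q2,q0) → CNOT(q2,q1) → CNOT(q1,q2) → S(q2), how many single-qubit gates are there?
4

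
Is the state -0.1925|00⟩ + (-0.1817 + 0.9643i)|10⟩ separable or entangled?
Separable

Writing the state as a|00⟩ + b|01⟩ + c|10⟩ + d|11⟩, it is a product state iff ad − bc = 0.
Here (a, b, c, d) = (-0.1925, 0, (-0.1817 + 0.9643i), 0): ad − bc = (-0.1925)(0) − (0)(-0.1817 + 0.9643i) = 0, so the state is separable.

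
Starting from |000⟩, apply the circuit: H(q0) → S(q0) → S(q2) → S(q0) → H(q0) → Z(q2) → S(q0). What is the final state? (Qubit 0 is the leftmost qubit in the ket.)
i|100⟩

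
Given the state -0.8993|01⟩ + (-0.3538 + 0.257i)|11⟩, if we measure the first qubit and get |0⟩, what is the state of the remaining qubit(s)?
-|1⟩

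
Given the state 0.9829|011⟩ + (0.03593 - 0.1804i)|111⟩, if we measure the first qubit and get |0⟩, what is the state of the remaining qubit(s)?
|11⟩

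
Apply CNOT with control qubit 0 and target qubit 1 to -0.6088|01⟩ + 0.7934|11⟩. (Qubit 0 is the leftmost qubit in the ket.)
-0.6088|01⟩ + 0.7934|10⟩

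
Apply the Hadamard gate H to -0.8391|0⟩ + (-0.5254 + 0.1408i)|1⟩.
(-0.9648 + 0.09956i)|0⟩ + (-0.2218 - 0.09956i)|1⟩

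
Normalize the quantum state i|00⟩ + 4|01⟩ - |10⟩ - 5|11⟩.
0.1525i|00⟩ + 0.61|01⟩ - 0.1525|10⟩ - 0.7625|11⟩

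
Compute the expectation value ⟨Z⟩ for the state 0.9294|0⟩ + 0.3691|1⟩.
0.7275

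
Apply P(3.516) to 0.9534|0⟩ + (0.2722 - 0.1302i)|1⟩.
0.9534|0⟩ + (-0.301 + 0.02163i)|1⟩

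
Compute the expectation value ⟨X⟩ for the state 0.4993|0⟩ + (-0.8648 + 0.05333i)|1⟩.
-0.8636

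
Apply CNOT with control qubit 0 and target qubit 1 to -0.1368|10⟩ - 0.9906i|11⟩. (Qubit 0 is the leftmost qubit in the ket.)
-0.9906i|10⟩ - 0.1368|11⟩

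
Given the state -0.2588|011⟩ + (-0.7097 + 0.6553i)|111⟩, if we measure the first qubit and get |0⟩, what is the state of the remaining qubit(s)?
-|11⟩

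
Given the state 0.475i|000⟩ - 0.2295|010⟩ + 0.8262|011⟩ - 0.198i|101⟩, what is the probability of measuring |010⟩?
0.05267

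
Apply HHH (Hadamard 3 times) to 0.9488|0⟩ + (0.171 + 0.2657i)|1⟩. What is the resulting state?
(0.7918 + 0.1879i)|0⟩ + (0.55 - 0.1879i)|1⟩

H² = I, so H^3 = H: a single Hadamard. With (a, b) = (0.9488, (0.171 + 0.2657i)), H gives ((a + b)/√2, (a − b)/√2) = ((0.7918 + 0.1879i), (0.55 - 0.1879i)).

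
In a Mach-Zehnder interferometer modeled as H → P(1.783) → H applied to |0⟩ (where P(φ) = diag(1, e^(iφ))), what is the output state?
(0.3947 + 0.4888i)|0⟩ + (0.6053 - 0.4888i)|1⟩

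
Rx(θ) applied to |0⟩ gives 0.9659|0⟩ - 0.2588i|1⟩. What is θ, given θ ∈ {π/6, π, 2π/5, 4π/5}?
π/6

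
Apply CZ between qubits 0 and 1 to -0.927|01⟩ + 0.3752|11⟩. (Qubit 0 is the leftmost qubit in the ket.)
-0.927|01⟩ - 0.3752|11⟩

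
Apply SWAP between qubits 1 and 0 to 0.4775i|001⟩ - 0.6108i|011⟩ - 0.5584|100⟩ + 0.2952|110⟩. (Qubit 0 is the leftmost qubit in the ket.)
0.4775i|001⟩ - 0.5584|010⟩ - 0.6108i|101⟩ + 0.2952|110⟩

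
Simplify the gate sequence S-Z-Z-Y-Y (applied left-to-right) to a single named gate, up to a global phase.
S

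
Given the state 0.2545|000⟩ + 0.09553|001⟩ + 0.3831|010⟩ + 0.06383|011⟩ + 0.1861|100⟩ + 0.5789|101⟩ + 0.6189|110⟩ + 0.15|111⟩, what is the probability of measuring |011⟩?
0.004074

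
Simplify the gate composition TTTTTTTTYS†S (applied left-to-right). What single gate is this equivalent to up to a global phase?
Y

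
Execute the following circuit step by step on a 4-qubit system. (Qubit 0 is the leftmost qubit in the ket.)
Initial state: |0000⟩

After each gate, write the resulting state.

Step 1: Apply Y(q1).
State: i|0100⟩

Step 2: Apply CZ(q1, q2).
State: i|0100⟩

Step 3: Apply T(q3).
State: i|0100⟩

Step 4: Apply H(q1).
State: (1/√2)i|0000⟩ - (1/√2)i|0100⟩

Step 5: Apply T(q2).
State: (1/√2)i|0000⟩ - (1/√2)i|0100⟩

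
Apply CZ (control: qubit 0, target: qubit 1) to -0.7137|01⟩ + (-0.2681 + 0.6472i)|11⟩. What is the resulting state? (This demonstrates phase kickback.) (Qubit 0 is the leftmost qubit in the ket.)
-0.7137|01⟩ + (0.2681 - 0.6472i)|11⟩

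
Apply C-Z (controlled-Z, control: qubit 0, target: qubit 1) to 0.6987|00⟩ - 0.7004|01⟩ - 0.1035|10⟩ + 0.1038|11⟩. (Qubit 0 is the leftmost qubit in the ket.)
0.6987|00⟩ - 0.7004|01⟩ - 0.1035|10⟩ - 0.1038|11⟩

C-Z leaves the control-|0⟩ kets |00⟩, |01⟩ unchanged and applies Z to qubit 1 on the control-|1⟩ pair (|10⟩, |11⟩).
Z = [[1, 0], [0, -1]].
With a = amp(|10⟩) = -0.1035 and b = amp(|11⟩) = 0.1038:
new amp(|10⟩) = (1)·a = -0.1035
new amp(|11⟩) = (-1)·b = -0.1038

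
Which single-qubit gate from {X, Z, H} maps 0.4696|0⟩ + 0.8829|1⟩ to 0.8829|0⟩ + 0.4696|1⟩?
X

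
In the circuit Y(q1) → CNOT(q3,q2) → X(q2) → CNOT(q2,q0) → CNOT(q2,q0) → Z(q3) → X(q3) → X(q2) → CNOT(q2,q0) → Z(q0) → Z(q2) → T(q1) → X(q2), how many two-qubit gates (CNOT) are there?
4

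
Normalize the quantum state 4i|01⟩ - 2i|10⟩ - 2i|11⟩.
0.8165i|01⟩ - (1/√6)i|10⟩ - (1/√6)i|11⟩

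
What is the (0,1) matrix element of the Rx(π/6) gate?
-0.2588i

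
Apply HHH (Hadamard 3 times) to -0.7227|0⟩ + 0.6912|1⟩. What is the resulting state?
-0.02227|0⟩ - 0.9998|1⟩

H² = I, so H^3 = H: a single Hadamard. With (a, b) = (-0.7227, 0.6912), H gives ((a + b)/√2, (a − b)/√2) = (-0.02227, -0.9998).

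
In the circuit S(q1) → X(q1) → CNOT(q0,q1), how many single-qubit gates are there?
2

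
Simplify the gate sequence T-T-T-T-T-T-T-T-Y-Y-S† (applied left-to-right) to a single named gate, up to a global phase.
S†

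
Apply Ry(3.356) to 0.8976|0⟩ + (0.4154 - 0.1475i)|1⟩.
(-0.5091 + 0.1467i)|0⟩ + (0.848 + 0.01578i)|1⟩

Ry(3.356) = [[cos(θ/2), −sin(θ/2)], [sin(θ/2), cos(θ/2)]]; θ = 3.356, cos(θ/2) ≈ -0.106998, sin(θ/2) ≈ 0.994259.
With a = amp(|0⟩) = 0.8976 and b = amp(|1⟩) = (0.4154 - 0.1475i):
new amp(|0⟩) = (-0.106998)·a + (-0.994259)·b = (-0.5091 + 0.1467i)
new amp(|1⟩) = (0.994259)·a + (-0.106998)·b = (0.848 + 0.01578i)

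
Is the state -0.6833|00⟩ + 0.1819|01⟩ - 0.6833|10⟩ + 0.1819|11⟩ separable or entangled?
Separable

Writing the state as a|00⟩ + b|01⟩ + c|10⟩ + d|11⟩, it is a product state iff ad − bc = 0.
Here (a, b, c, d) = (-0.6833, 0.1819, -0.6833, 0.1819): ad − bc = (-0.6833)(0.1819) − (0.1819)(-0.6833) = 0, so the state is separable.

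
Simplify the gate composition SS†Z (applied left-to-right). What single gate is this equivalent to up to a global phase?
Z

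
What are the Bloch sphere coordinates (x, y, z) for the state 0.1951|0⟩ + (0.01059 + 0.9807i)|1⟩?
(0.004132, 0.3827, -0.9238)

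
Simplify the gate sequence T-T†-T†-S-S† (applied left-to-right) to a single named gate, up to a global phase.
T†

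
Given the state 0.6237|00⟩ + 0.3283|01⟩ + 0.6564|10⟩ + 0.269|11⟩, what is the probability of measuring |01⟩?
0.1078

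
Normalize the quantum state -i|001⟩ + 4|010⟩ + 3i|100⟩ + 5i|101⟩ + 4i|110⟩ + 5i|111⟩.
-0.1043i|001⟩ + 0.417|010⟩ + 0.3128i|100⟩ + 0.5213i|101⟩ + 0.417i|110⟩ + 0.5213i|111⟩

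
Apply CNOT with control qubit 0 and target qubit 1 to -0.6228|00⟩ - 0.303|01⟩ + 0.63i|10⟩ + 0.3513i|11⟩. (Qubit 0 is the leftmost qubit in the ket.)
-0.6228|00⟩ - 0.303|01⟩ + 0.3513i|10⟩ + 0.63i|11⟩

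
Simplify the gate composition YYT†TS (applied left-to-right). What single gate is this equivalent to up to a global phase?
S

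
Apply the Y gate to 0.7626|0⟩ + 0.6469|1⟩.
-0.6469i|0⟩ + 0.7626i|1⟩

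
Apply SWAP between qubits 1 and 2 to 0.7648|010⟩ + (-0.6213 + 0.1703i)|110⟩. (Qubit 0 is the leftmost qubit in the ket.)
0.7648|001⟩ + (-0.6213 + 0.1703i)|101⟩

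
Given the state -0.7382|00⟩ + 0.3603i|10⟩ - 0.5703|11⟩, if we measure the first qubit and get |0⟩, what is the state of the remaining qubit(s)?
-|0⟩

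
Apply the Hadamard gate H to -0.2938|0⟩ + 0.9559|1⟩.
0.4682|0⟩ - 0.8837|1⟩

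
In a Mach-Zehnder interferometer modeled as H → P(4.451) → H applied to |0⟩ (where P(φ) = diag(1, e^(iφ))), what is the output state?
(0.3708 - 0.483i)|0⟩ + (0.6292 + 0.483i)|1⟩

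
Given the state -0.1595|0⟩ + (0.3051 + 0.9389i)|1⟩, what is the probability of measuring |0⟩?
0.02544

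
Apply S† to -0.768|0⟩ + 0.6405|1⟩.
-0.768|0⟩ - 0.6405i|1⟩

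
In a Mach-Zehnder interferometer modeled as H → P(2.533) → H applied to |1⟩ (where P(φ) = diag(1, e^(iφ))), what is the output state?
(0.9102 - 0.2859i)|0⟩ + (0.08977 + 0.2859i)|1⟩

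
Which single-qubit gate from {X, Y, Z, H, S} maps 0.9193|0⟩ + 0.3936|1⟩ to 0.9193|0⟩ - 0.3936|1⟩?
Z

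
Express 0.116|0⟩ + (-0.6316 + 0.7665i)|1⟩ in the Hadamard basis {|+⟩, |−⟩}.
(-0.3646 + 0.542i)|+⟩ + (0.5286 - 0.542i)|−⟩

With |ψ⟩ = α|0⟩ + β|1⟩, the Hadamard-basis coefficients are ⟨+|ψ⟩ = (α + β)/√2 and ⟨−|ψ⟩ = (α − β)/√2.
Here α = 0.116, β = (-0.6316 + 0.7665i): (α + β)/√2 = (-0.3646 + 0.542i), (α − β)/√2 = (0.5286 - 0.542i).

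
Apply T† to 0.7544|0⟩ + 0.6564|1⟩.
0.7544|0⟩ + (0.4641 - 0.4641i)|1⟩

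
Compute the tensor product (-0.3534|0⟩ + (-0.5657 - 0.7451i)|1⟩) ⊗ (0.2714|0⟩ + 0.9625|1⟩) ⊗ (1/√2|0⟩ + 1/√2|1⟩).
-0.06782|000⟩ - 0.06782|001⟩ - 0.2405|010⟩ - 0.2405|011⟩ + (-0.1086 - 0.143i)|100⟩ + (-0.1086 - 0.143i)|101⟩ + (-0.385 - 0.5071i)|110⟩ + (-0.385 - 0.5071i)|111⟩

amp(|b₁b₂…⟩) = product of the factor amplitudes for bits b₁, b₂, …; only kets whose every factor amplitude is nonzero survive.
|000⟩: (-0.3534)(0.2714)(1/√2) = -0.06782
|001⟩: (-0.3534)(0.2714)(1/√2) = -0.06782
|010⟩: (-0.3534)(0.9625)(1/√2) = -0.2405
|011⟩: (-0.3534)(0.9625)(1/√2) = -0.2405
|100⟩: (-0.5657 - 0.7451i)(0.2714)(1/√2) = (-0.1086 - 0.143i)
|101⟩: (-0.5657 - 0.7451i)(0.2714)(1/√2) = (-0.1086 - 0.143i)
|110⟩: (-0.5657 - 0.7451i)(0.9625)(1/√2) = (-0.385 - 0.5071i)
|111⟩: (-0.5657 - 0.7451i)(0.9625)(1/√2) = (-0.385 - 0.5071i)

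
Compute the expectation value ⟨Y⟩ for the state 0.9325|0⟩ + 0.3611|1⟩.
0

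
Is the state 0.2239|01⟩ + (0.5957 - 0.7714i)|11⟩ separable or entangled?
Separable

Writing the state as a|00⟩ + b|01⟩ + c|10⟩ + d|11⟩, it is a product state iff ad − bc = 0.
Here (a, b, c, d) = (0, 0.2239, 0, (0.5957 - 0.7714i)): ad − bc = (0)(0.5957 - 0.7714i) − (0.2239)(0) = 0, so the state is separable.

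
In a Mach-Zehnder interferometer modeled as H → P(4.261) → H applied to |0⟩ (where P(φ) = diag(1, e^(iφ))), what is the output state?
(0.2819 - 0.4499i)|0⟩ + (0.7181 + 0.4499i)|1⟩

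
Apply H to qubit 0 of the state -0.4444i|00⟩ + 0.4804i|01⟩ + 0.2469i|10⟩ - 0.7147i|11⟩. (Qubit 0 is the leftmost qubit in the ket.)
-0.1397i|00⟩ - 0.1657i|01⟩ - 0.4888i|10⟩ + 0.8451i|11⟩

H on qubit 0 mixes each pair of kets that differ only in qubit 0: amplitudes (a, b) of (|…0…⟩, |…1…⟩) become ((a + b)/√2, (a − b)/√2). Kets absent from the input have amplitude 0.
(|00⟩, |10⟩): (a, b) = (-0.4444i, 0.2469i) → (-0.1397i, -0.4888i)
(|01⟩, |11⟩): (a, b) = (0.4804i, -0.7147i) → (-0.1657i, 0.8451i)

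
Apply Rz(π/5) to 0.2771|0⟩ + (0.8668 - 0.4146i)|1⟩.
(0.2635 - 0.08563i)|0⟩ + (0.9525 - 0.1265i)|1⟩

Rz(π/5) = [[e^(−iθ/2), 0], [0, e^(iθ/2)]] with e^(±iθ/2) = cos(θ/2) ± i·sin(θ/2); θ = π/5, cos(θ/2) ≈ 0.951057, sin(θ/2) ≈ 0.309017.
With a = amp(|0⟩) = 0.2771 and b = amp(|1⟩) = (0.8668 - 0.4146i):
new amp(|0⟩) = (0.951057 - 0.309017i)·a = (0.2635 - 0.08563i)
new amp(|1⟩) = (0.951057 + 0.309017i)·b = (0.9525 - 0.1265i)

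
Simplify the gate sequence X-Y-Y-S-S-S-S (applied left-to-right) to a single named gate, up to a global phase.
X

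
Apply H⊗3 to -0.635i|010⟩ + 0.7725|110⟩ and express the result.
(0.2731 - 0.2245i)|000⟩ + (0.2731 - 0.2245i)|001⟩ + (-0.2731 + 0.2245i)|010⟩ + (-0.2731 + 0.2245i)|011⟩ + (-0.2731 - 0.2245i)|100⟩ + (-0.2731 - 0.2245i)|101⟩ + (0.2731 + 0.2245i)|110⟩ + (0.2731 + 0.2245i)|111⟩

H⊗3 gives amp(|y⟩) = (1/2√2) Σ_x (−1)^(x·y) amp(|x⟩), where x·y is the number of positions in which both x and y have a 1.
|000⟩: (-0.635i + 0.7725)/(2√2) = (0.2731 - 0.2245i)
|001⟩: (-0.635i + 0.7725)/(2√2) = (0.2731 - 0.2245i)
|010⟩: (0.635i - 0.7725)/(2√2) = (-0.2731 + 0.2245i)
|011⟩: (0.635i - 0.7725)/(2√2) = (-0.2731 + 0.2245i)
|100⟩: (-0.635i - 0.7725)/(2√2) = (-0.2731 - 0.2245i)
|101⟩: (-0.635i - 0.7725)/(2√2) = (-0.2731 - 0.2245i)
|110⟩: (0.635i + 0.7725)/(2√2) = (0.2731 + 0.2245i)
|111⟩: (0.635i + 0.7725)/(2√2) = (0.2731 + 0.2245i)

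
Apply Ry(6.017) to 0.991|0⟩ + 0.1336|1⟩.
-|0⟩ - 0.0009127|1⟩

Ry(6.017) = [[cos(θ/2), −sin(θ/2)], [sin(θ/2), cos(θ/2)]]; θ = 6.017, cos(θ/2) ≈ -0.991156, sin(θ/2) ≈ 0.1327.
With a = amp(|0⟩) = 0.991 and b = amp(|1⟩) = 0.1336:
new amp(|0⟩) = (-0.991156)·a + (-0.1327)·b = -1
new amp(|1⟩) = (0.1327)·a + (-0.991156)·b = -0.0009127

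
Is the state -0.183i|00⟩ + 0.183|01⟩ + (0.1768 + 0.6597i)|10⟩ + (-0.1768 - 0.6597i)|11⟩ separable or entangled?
Entangled

Writing the state as a|00⟩ + b|01⟩ + c|10⟩ + d|11⟩, it is a product state iff ad − bc = 0.
Here (a, b, c, d) = (-0.183i, 0.183, (0.1768 + 0.6597i), (-0.1768 - 0.6597i)): ad − bc = (-0.183i)(-0.1768 - 0.6597i) − (0.183)(0.1768 + 0.6597i) = (-0.1531 - 0.08837i) ≠ 0, so the state is entangled.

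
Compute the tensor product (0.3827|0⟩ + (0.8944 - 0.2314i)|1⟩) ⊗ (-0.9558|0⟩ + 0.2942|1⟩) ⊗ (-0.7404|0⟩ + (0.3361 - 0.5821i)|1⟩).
0.2708|000⟩ + (-0.1229 + 0.2129i)|001⟩ - 0.08336|010⟩ + (0.03784 - 0.06554i)|011⟩ + (0.6329 - 0.1638i)|100⟩ + (-0.1586 + 0.572i)|101⟩ + (-0.1948 + 0.0504i)|110⟩ + (0.04881 - 0.1761i)|111⟩

amp(|b₁b₂…⟩) = product of the factor amplitudes for bits b₁, b₂, …; only kets whose every factor amplitude is nonzero survive.
|000⟩: (0.3827)(-0.9558)(-0.7404) = 0.2708
|001⟩: (0.3827)(-0.9558)(0.3361 - 0.5821i) = (-0.1229 + 0.2129i)
|010⟩: (0.3827)(0.2942)(-0.7404) = -0.08336
|011⟩: (0.3827)(0.2942)(0.3361 - 0.5821i) = (0.03784 - 0.06554i)
|100⟩: (0.8944 - 0.2314i)(-0.9558)(-0.7404) = (0.6329 - 0.1638i)
|101⟩: (0.8944 - 0.2314i)(-0.9558)(0.3361 - 0.5821i) = (-0.1586 + 0.572i)
|110⟩: (0.8944 - 0.2314i)(0.2942)(-0.7404) = (-0.1948 + 0.0504i)
|111⟩: (0.8944 - 0.2314i)(0.2942)(0.3361 - 0.5821i) = (0.04881 - 0.1761i)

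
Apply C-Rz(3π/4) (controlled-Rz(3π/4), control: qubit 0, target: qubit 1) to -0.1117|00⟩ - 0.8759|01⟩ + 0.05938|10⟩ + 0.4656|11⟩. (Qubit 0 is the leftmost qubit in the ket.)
-0.1117|00⟩ - 0.8759|01⟩ + (0.02272 - 0.05486i)|10⟩ + (0.1782 + 0.4302i)|11⟩

C-Rz(3π/4) leaves the control-|0⟩ kets |00⟩, |01⟩ unchanged and applies Rz(3π/4) to qubit 1 on the control-|1⟩ pair (|10⟩, |11⟩).
Rz(3π/4) = [[e^(−iθ/2), 0], [0, e^(iθ/2)]] with e^(±iθ/2) = cos(θ/2) ± i·sin(θ/2); θ = 3π/4, cos(θ/2) ≈ 0.382683, sin(θ/2) ≈ 0.92388.
With a = amp(|10⟩) = 0.05938 and b = amp(|11⟩) = 0.4656:
new amp(|10⟩) = (0.382683 - 0.92388i)·a = (0.02272 - 0.05486i)
new amp(|11⟩) = (0.382683 + 0.92388i)·b = (0.1782 + 0.4302i)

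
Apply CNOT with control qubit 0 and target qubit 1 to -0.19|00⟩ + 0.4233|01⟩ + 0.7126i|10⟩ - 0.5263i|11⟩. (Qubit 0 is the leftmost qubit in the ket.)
-0.19|00⟩ + 0.4233|01⟩ - 0.5263i|10⟩ + 0.7126i|11⟩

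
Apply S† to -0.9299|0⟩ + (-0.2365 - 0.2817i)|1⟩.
-0.9299|0⟩ + (-0.2817 + 0.2365i)|1⟩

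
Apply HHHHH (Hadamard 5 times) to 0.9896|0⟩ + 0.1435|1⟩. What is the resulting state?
0.8012|0⟩ + 0.5983|1⟩

H² = I, so H^5 = H: a single Hadamard. With (a, b) = (0.9896, 0.1435), H gives ((a + b)/√2, (a − b)/√2) = (0.8012, 0.5983).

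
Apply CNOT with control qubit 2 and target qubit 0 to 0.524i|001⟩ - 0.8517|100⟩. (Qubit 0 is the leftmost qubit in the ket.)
-0.8517|100⟩ + 0.524i|101⟩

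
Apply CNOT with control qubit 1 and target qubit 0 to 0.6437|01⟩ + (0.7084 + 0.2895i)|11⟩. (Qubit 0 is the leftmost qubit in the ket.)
(0.7084 + 0.2895i)|01⟩ + 0.6437|11⟩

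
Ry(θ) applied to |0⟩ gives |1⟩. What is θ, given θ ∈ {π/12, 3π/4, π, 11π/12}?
π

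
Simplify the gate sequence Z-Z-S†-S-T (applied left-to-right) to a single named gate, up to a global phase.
T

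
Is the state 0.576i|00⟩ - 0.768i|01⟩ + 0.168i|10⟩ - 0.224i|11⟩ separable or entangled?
Separable

Writing the state as a|00⟩ + b|01⟩ + c|10⟩ + d|11⟩, it is a product state iff ad − bc = 0.
Here (a, b, c, d) = (0.576i, -0.768i, 0.168i, -0.224i): ad − bc = (0.576i)(-0.224i) − (-0.768i)(0.168i) = 0, so the state is separable.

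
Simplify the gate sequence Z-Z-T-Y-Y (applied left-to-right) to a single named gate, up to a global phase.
T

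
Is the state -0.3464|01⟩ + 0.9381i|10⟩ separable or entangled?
Entangled

Writing the state as a|00⟩ + b|01⟩ + c|10⟩ + d|11⟩, it is a product state iff ad − bc = 0.
Here (a, b, c, d) = (0, -0.3464, 0.9381i, 0): ad − bc = (0)(0) − (-0.3464)(0.9381i) = 0.325i ≠ 0, so the state is entangled.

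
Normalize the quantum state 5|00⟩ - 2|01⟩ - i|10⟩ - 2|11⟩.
0.8575|00⟩ - 0.343|01⟩ - 0.1715i|10⟩ - 0.343|11⟩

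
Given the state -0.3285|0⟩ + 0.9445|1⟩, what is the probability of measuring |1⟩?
0.8921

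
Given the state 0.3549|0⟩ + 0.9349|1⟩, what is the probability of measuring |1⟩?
0.874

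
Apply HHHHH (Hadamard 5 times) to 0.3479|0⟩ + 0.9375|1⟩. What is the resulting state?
0.9089|0⟩ - 0.4169|1⟩

H² = I, so H^5 = H: a single Hadamard. With (a, b) = (0.3479, 0.9375), H gives ((a + b)/√2, (a − b)/√2) = (0.9089, -0.4169).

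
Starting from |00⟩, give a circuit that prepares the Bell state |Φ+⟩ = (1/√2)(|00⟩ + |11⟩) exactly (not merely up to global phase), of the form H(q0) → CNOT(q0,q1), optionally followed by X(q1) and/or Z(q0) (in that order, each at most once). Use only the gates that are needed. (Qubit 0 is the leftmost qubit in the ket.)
H(q0) → CNOT(q0,q1)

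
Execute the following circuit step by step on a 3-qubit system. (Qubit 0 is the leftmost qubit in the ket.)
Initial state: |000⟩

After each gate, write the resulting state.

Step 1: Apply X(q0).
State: |100⟩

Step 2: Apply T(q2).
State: |100⟩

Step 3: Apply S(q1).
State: |100⟩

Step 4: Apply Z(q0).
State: -|100⟩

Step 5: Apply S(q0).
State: -i|100⟩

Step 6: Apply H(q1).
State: -(1/√2)i|100⟩ - (1/√2)i|110⟩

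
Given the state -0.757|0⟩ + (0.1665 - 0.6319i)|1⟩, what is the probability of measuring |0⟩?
0.573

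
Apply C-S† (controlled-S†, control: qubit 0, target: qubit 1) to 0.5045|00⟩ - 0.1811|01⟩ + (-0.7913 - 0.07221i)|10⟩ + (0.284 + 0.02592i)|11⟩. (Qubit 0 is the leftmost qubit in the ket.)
0.5045|00⟩ - 0.1811|01⟩ + (-0.7913 - 0.07221i)|10⟩ + (0.02592 - 0.284i)|11⟩

C-S† leaves the control-|0⟩ kets |00⟩, |01⟩ unchanged and applies S† to qubit 1 on the control-|1⟩ pair (|10⟩, |11⟩).
S† = [[1, 0], [0, -i]].
With a = amp(|10⟩) = (-0.7913 - 0.07221i) and b = amp(|11⟩) = (0.284 + 0.02592i):
new amp(|10⟩) = (1)·a = (-0.7913 - 0.07221i)
new amp(|11⟩) = (-i)·b = (0.02592 - 0.284i)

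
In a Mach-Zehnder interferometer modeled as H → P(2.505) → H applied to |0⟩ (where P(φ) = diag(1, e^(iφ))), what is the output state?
(0.09794 + 0.2972i)|0⟩ + (0.9021 - 0.2972i)|1⟩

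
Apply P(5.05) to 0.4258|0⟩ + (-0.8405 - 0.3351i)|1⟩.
0.4258|0⟩ + (-0.5946 + 0.6821i)|1⟩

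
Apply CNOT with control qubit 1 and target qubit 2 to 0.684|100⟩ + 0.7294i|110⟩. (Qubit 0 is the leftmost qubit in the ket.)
0.684|100⟩ + 0.7294i|111⟩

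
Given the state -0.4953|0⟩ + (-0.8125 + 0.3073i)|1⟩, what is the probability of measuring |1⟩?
0.7546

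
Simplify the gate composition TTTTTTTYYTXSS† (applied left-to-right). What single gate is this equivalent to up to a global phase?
X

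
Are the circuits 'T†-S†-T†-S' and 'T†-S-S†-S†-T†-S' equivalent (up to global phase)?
Yes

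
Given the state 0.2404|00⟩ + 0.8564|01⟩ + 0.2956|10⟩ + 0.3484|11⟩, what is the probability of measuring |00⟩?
0.05779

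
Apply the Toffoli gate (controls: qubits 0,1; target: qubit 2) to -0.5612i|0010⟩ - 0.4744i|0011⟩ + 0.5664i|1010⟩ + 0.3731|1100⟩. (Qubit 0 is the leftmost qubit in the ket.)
-0.5612i|0010⟩ - 0.4744i|0011⟩ + 0.5664i|1010⟩ + 0.3731|1110⟩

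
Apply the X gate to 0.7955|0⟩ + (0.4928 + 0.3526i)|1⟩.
(0.4928 + 0.3526i)|0⟩ + 0.7955|1⟩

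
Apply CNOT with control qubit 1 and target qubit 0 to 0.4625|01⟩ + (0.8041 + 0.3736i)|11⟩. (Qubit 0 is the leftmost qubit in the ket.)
(0.8041 + 0.3736i)|01⟩ + 0.4625|11⟩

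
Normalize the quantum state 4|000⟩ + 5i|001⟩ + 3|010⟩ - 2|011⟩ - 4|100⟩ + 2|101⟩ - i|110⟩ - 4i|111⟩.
0.4193|000⟩ + 0.5241i|001⟩ + 0.3145|010⟩ - 0.2097|011⟩ - 0.4193|100⟩ + 0.2097|101⟩ - 0.1048i|110⟩ - 0.4193i|111⟩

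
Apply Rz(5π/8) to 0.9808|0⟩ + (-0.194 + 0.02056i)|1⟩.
(0.5449 - 0.8155i)|0⟩ + (-0.1249 - 0.1499i)|1⟩

Rz(5π/8) = [[e^(−iθ/2), 0], [0, e^(iθ/2)]] with e^(±iθ/2) = cos(θ/2) ± i·sin(θ/2); θ = 5π/8, cos(θ/2) ≈ 0.55557, sin(θ/2) ≈ 0.83147.
With a = amp(|0⟩) = 0.9808 and b = amp(|1⟩) = (-0.194 + 0.02056i):
new amp(|0⟩) = (0.55557 - 0.83147i)·a = (0.5449 - 0.8155i)
new amp(|1⟩) = (0.55557 + 0.83147i)·b = (-0.1249 - 0.1499i)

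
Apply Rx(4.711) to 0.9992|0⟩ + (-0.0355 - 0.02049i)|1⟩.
(-0.7205 + 0.02512i)|0⟩ + (0.02508 - 0.6926i)|1⟩

Rx(4.711) = [[cos(θ/2), −i·sin(θ/2)], [−i·sin(θ/2), cos(θ/2)]]; θ = 4.711, cos(θ/2) ≈ -0.706616, sin(θ/2) ≈ 0.707598.
With a = amp(|0⟩) = 0.9992 and b = amp(|1⟩) = (-0.0355 - 0.02049i):
new amp(|0⟩) = (-0.706616)·a + (-0.707598i)·b = (-0.7205 + 0.02512i)
new amp(|1⟩) = (-0.707598i)·a + (-0.706616)·b = (0.02508 - 0.6926i)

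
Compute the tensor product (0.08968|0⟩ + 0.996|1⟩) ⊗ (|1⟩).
0.08968|01⟩ + 0.996|11⟩

amp(|b₁b₂…⟩) = product of the factor amplitudes for bits b₁, b₂, …; only kets whose every factor amplitude is nonzero survive.
|01⟩: (0.08968)(1) = 0.08968
|11⟩: (0.996)(1) = 0.996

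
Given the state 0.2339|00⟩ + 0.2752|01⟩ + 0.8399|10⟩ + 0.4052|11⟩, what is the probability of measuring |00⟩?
0.05471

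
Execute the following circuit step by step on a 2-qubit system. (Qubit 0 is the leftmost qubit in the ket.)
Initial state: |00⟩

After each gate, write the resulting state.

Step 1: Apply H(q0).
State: 1/√2|00⟩ + 1/√2|10⟩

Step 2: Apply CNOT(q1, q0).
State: 1/√2|00⟩ + 1/√2|10⟩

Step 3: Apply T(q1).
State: 1/√2|00⟩ + 1/√2|10⟩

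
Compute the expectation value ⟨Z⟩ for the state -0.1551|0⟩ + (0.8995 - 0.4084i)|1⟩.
-0.9518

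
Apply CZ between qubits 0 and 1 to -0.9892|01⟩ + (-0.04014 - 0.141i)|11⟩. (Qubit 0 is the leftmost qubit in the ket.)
-0.9892|01⟩ + (0.04014 + 0.141i)|11⟩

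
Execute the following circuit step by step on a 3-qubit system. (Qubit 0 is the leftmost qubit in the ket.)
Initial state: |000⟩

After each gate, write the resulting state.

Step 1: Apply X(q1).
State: |010⟩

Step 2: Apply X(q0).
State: |110⟩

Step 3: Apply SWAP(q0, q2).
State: |011⟩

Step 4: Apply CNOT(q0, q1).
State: |011⟩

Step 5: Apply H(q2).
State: 1/√2|010⟩ - 1/√2|011⟩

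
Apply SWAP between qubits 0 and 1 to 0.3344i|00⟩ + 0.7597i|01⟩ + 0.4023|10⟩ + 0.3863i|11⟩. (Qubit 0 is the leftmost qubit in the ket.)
0.3344i|00⟩ + 0.4023|01⟩ + 0.7597i|10⟩ + 0.3863i|11⟩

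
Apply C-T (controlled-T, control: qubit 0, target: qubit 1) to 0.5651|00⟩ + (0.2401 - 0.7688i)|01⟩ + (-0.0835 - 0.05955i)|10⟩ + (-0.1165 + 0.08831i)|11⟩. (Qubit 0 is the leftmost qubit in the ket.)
0.5651|00⟩ + (0.2401 - 0.7688i)|01⟩ + (-0.0835 - 0.05955i)|10⟩ + (-0.1448 - 0.01993i)|11⟩

C-T leaves the control-|0⟩ kets |00⟩, |01⟩ unchanged and applies T to qubit 1 on the control-|1⟩ pair (|10⟩, |11⟩).
T = [[1, 0], [0, (1/√2 + (1/√2)i)]].
With a = amp(|10⟩) = (-0.0835 - 0.05955i) and b = amp(|11⟩) = (-0.1165 + 0.08831i):
new amp(|10⟩) = (1)·a = (-0.0835 - 0.05955i)
new amp(|11⟩) = (1/√2 + (1/√2)i)·b = (-0.1448 - 0.01993i)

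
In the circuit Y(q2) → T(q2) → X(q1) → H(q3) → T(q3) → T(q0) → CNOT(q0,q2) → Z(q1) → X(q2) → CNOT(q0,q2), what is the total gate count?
10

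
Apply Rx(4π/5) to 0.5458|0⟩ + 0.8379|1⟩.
(0.1687 - 0.7969i)|0⟩ + (0.2589 - 0.5191i)|1⟩

Rx(4π/5) = [[cos(θ/2), −i·sin(θ/2)], [−i·sin(θ/2), cos(θ/2)]]; θ = 4π/5, cos(θ/2) ≈ 0.309017, sin(θ/2) ≈ 0.951057.
With a = amp(|0⟩) = 0.5458 and b = amp(|1⟩) = 0.8379:
new amp(|0⟩) = (0.309017)·a + (-0.951057i)·b = (0.1687 - 0.7969i)
new amp(|1⟩) = (-0.951057i)·a + (0.309017)·b = (0.2589 - 0.5191i)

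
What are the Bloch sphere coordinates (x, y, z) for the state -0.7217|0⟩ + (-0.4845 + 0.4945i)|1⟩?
(0.6993, -0.7138, 0.04158)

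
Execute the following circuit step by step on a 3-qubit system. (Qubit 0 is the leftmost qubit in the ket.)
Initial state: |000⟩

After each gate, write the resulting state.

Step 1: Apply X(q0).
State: |100⟩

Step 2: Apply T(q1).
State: |100⟩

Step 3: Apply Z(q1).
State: |100⟩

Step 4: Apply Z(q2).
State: |100⟩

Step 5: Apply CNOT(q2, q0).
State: |100⟩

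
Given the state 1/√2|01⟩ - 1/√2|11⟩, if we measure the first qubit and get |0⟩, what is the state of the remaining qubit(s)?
|1⟩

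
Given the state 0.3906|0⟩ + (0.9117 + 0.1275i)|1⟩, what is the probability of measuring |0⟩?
0.1526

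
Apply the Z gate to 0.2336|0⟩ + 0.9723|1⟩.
0.2336|0⟩ - 0.9723|1⟩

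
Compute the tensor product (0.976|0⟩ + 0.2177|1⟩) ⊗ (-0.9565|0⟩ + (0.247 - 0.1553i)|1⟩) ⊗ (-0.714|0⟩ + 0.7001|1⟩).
0.6666|000⟩ - 0.6536|001⟩ + (-0.1721 + 0.1082i)|010⟩ + (0.1688 - 0.1061i)|011⟩ + 0.1487|100⟩ - 0.1458|101⟩ + (-0.03839 + 0.02414i)|110⟩ + (0.03765 - 0.02367i)|111⟩

amp(|b₁b₂…⟩) = product of the factor amplitudes for bits b₁, b₂, …; only kets whose every factor amplitude is nonzero survive.
|000⟩: (0.976)(-0.9565)(-0.714) = 0.6666
|001⟩: (0.976)(-0.9565)(0.7001) = -0.6536
|010⟩: (0.976)(0.247 - 0.1553i)(-0.714) = (-0.1721 + 0.1082i)
|011⟩: (0.976)(0.247 - 0.1553i)(0.7001) = (0.1688 - 0.1061i)
|100⟩: (0.2177)(-0.9565)(-0.714) = 0.1487
|101⟩: (0.2177)(-0.9565)(0.7001) = -0.1458
|110⟩: (0.2177)(0.247 - 0.1553i)(-0.714) = (-0.03839 + 0.02414i)
|111⟩: (0.2177)(0.247 - 0.1553i)(0.7001) = (0.03765 - 0.02367i)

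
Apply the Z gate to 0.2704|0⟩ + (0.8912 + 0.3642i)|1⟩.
0.2704|0⟩ + (-0.8912 - 0.3642i)|1⟩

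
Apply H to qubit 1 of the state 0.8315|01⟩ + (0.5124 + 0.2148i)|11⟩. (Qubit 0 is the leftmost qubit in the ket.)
0.588|00⟩ - 0.588|01⟩ + (0.3623 + 0.1519i)|10⟩ + (-0.3623 - 0.1519i)|11⟩

H on qubit 1 mixes each pair of kets that differ only in qubit 1: amplitudes (a, b) of (|…0…⟩, |…1…⟩) become ((a + b)/√2, (a − b)/√2). Kets absent from the input have amplitude 0.
(|00⟩, |01⟩): (a, b) = (0, 0.8315) → (0.588, -0.588)
(|10⟩, |11⟩): (a, b) = (0, (0.5124 + 0.2148i)) → ((0.3623 + 0.1519i), (-0.3623 - 0.1519i))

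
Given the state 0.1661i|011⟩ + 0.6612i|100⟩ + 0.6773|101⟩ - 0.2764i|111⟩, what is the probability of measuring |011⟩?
0.02759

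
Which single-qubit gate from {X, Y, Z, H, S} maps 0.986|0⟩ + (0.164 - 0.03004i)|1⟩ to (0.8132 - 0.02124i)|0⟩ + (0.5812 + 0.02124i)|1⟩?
H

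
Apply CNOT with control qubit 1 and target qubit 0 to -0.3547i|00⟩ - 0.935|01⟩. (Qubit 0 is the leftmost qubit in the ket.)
-0.3547i|00⟩ - 0.935|11⟩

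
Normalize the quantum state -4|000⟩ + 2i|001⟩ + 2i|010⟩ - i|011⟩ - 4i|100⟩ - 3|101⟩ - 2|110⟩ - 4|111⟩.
-0.4781|000⟩ + 0.239i|001⟩ + 0.239i|010⟩ - 0.1195i|011⟩ - 0.4781i|100⟩ - 0.3586|101⟩ - 0.239|110⟩ - 0.4781|111⟩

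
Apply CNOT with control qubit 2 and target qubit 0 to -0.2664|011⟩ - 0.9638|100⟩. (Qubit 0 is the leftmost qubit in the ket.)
-0.9638|100⟩ - 0.2664|111⟩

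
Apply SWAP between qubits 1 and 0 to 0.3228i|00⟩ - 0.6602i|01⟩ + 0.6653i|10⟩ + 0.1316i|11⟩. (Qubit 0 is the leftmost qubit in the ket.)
0.3228i|00⟩ + 0.6653i|01⟩ - 0.6602i|10⟩ + 0.1316i|11⟩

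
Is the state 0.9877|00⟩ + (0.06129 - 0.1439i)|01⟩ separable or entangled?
Separable

Writing the state as a|00⟩ + b|01⟩ + c|10⟩ + d|11⟩, it is a product state iff ad − bc = 0.
Here (a, b, c, d) = (0.9877, (0.06129 - 0.1439i), 0, 0): ad − bc = (0.9877)(0) − (0.06129 - 0.1439i)(0) = 0, so the state is separable.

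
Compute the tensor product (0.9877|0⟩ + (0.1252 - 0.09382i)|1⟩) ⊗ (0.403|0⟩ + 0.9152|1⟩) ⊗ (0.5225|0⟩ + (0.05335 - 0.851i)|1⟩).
0.208|000⟩ + (0.02124 - 0.3387i)|001⟩ + 0.4723|010⟩ + (0.04823 - 0.7693i)|011⟩ + (0.02636 - 0.01976i)|100⟩ + (-0.02948 - 0.04495i)|101⟩ + (0.05987 - 0.04486i)|110⟩ + (-0.06696 - 0.1021i)|111⟩

amp(|b₁b₂…⟩) = product of the factor amplitudes for bits b₁, b₂, …; only kets whose every factor amplitude is nonzero survive.
|000⟩: (0.9877)(0.403)(0.5225) = 0.208
|001⟩: (0.9877)(0.403)(0.05335 - 0.851i) = (0.02124 - 0.3387i)
|010⟩: (0.9877)(0.9152)(0.5225) = 0.4723
|011⟩: (0.9877)(0.9152)(0.05335 - 0.851i) = (0.04823 - 0.7693i)
|100⟩: (0.1252 - 0.09382i)(0.403)(0.5225) = (0.02636 - 0.01976i)
|101⟩: (0.1252 - 0.09382i)(0.403)(0.05335 - 0.851i) = (-0.02948 - 0.04495i)
|110⟩: (0.1252 - 0.09382i)(0.9152)(0.5225) = (0.05987 - 0.04486i)
|111⟩: (0.1252 - 0.09382i)(0.9152)(0.05335 - 0.851i) = (-0.06696 - 0.1021i)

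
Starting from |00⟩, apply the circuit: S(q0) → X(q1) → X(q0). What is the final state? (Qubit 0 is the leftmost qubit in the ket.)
|11⟩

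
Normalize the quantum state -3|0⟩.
-|0⟩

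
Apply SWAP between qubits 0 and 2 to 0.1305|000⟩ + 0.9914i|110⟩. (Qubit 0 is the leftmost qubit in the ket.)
0.1305|000⟩ + 0.9914i|011⟩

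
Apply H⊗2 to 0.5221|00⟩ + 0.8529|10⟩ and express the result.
0.6875|00⟩ + 0.6875|01⟩ - 0.1654|10⟩ - 0.1654|11⟩

H⊗2 gives amp(|y⟩) = (1/2) Σ_x (−1)^(x·y) amp(|x⟩), where x·y is the number of positions in which both x and y have a 1.
|00⟩: (0.5221 + 0.8529)/2 = 0.6875
|01⟩: (0.5221 + 0.8529)/2 = 0.6875
|10⟩: (0.5221 - 0.8529)/2 = -0.1654
|11⟩: (0.5221 - 0.8529)/2 = -0.1654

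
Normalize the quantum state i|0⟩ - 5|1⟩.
0.1961i|0⟩ - 0.9806|1⟩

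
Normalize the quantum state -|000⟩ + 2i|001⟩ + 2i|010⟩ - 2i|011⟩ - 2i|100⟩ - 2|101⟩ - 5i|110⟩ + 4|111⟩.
-0.127|000⟩ + 0.254i|001⟩ + 0.254i|010⟩ - 0.254i|011⟩ - 0.254i|100⟩ - 0.254|101⟩ - 0.635i|110⟩ + 0.508|111⟩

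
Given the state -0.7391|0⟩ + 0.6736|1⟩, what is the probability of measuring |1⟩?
0.4537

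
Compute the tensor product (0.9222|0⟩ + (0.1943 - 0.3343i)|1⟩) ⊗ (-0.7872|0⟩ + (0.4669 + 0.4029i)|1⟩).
-0.726|00⟩ + (0.4306 + 0.3716i)|01⟩ + (-0.153 + 0.2632i)|10⟩ + (0.2254 - 0.0778i)|11⟩

amp(|b₁b₂…⟩) = product of the factor amplitudes for bits b₁, b₂, …; only kets whose every factor amplitude is nonzero survive.
|00⟩: (0.9222)(-0.7872) = -0.726
|01⟩: (0.9222)(0.4669 + 0.4029i) = (0.4306 + 0.3716i)
|10⟩: (0.1943 - 0.3343i)(-0.7872) = (-0.153 + 0.2632i)
|11⟩: (0.1943 - 0.3343i)(0.4669 + 0.4029i) = (0.2254 - 0.0778i)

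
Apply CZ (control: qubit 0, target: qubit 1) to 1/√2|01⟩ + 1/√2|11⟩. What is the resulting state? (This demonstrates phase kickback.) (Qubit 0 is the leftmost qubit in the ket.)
1/√2|01⟩ - 1/√2|11⟩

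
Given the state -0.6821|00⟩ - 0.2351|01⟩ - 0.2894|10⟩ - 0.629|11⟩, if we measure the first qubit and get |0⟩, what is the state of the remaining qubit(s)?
-0.9454|0⟩ - 0.3259|1⟩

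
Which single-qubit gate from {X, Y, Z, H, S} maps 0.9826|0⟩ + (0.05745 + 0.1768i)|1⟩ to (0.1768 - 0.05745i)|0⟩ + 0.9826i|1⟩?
Y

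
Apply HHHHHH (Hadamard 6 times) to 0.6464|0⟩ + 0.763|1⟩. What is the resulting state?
0.6464|0⟩ + 0.763|1⟩

H² = I, so an even number of Hadamards cancels: H^6 = I and the state is unchanged.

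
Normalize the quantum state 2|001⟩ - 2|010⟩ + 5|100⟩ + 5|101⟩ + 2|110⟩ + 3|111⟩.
0.2374|001⟩ - 0.2374|010⟩ + 0.5934|100⟩ + 0.5934|101⟩ + 0.2374|110⟩ + 0.356|111⟩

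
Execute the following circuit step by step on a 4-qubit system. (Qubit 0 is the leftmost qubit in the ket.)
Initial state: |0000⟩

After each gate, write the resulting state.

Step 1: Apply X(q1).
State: |0100⟩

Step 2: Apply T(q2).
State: |0100⟩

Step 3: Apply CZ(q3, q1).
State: |0100⟩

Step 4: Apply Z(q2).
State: |0100⟩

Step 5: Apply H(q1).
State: 1/√2|0000⟩ - 1/√2|0100⟩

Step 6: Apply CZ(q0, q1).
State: 1/√2|0000⟩ - 1/√2|0100⟩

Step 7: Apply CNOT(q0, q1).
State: 1/√2|0000⟩ - 1/√2|0100⟩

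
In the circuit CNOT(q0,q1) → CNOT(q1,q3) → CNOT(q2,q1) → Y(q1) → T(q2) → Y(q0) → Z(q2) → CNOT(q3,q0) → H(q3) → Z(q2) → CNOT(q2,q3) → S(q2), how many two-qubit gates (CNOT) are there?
5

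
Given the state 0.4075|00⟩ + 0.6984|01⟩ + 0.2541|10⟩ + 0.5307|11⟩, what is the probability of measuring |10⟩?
0.06457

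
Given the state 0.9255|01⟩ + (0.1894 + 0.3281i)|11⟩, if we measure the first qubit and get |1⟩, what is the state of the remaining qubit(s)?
(0.4999 + 0.8661i)|1⟩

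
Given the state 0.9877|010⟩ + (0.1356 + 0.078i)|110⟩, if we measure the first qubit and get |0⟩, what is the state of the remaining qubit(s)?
|10⟩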